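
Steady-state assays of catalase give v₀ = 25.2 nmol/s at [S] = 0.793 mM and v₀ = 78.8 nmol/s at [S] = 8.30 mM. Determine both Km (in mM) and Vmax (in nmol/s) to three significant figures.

In reciprocal form, 1/v = (Km/Vmax)·(1/[S]) + 1/Vmax. The two points give (1/[S], 1/v) = (1.261, 0.03968) and (0.1205, 0.01269).
Slope = (0.03968 − 0.01269)/(1.261 − 0.1205) = 0.02367; intercept = 0.03968 − 0.02367×1.261 = 0.009839.
Vmax = 1/intercept = 102 nmol/s; Km = slope × Vmax = 0.02367 × 102 = 2.41 mM.

Km = 2.41 mM; Vmax = 102 nmol/s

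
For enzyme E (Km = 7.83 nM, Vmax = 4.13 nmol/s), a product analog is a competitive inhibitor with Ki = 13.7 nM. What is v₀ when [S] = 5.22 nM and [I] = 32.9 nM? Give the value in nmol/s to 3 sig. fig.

0.677 nmol/s

α = 1 + [I]/Ki = 1 + 32.9/13.7 = 3.401.
For a competitive inhibitor, Vmax is unchanged and the apparent Km becomes α·Km: Km,app = 26.6 nM, Vmax,app = 4.13 nmol/s.
v = Vmax,app·[S]/(Km,app + [S]) = 4.13 × 5.22/(26.6 + 5.22) = 0.677 nmol/s.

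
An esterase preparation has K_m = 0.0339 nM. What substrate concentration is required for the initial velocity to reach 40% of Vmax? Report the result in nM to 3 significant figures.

v/Vmax = [S]/(Km+[S]) = 0.4, so [S] = Km·0.4/(1 − 0.4) = 0.0339 × 0.6667.
[S] = 0.0226 nM.

0.0226 nM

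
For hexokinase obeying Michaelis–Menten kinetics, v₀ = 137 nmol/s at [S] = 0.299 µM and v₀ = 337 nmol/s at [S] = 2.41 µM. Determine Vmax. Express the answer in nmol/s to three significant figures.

425 nmol/s

From v = Vmax[S]/(Km+[S]), each point gives Vmax = v(Km+[S])/[S].
Equating: 137(Km+0.299)/0.299 = 337(Km+2.41)/2.41.
458.2·Km + 137 = 139.8·Km + 337, so (458.2 − 139.8)·Km = 337 − 137.
Km = 200.0/318.4 = 0.628 µM; then Vmax = 137(0.628+0.299)/0.299 = 425 nmol/s.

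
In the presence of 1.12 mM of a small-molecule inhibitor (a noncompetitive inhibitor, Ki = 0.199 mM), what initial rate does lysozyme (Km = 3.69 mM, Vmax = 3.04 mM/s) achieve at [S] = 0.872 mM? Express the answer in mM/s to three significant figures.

With α = 1 + [I]/Ki = 1 + 1.12/0.199 = 6.628, the noncompetitive rate law is v = (Vmax/α)·[S] / (Km + [S]).
v = (3.04/6.628)×0.872 / (3.69 + 0.872) = 0.3999/4.562 = 0.0877 mM/s.

0.0877 mM/s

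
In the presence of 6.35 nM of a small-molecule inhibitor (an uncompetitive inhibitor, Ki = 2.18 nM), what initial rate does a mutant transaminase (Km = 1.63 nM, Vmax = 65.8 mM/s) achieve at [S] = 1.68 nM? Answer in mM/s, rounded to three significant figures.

With α = 1 + [I]/Ki = 1 + 6.35/2.18 = 3.913, the uncompetitive rate law is v = (Vmax/α)·[S] / (Km/α + [S]).
v = (65.8/3.913)×1.68 / (1.63/3.913 + 1.68) = 28.25/2.097 = 13.5 mM/s.

13.5 mM/s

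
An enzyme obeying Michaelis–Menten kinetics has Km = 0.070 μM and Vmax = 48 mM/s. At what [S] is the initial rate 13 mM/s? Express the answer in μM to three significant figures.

The required fractional saturation is v/Vmax = 13/48 = 0.2708.
Then [S]/(Km+[S]) = 0.2708 ⇒ [S] = 0.070 × 0.2708/(1 − 0.2708) = 0.0260 μM.

0.0260 μM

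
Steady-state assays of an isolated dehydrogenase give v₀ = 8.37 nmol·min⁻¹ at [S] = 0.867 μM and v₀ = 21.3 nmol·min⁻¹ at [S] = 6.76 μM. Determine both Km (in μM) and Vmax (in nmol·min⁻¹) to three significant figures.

In reciprocal form, 1/v = (Km/Vmax)·(1/[S]) + 1/Vmax. The two points give (1/[S], 1/v) = (1.153, 0.1195) and (0.1479, 0.04695).
Slope = (0.1195 − 0.04695)/(1.153 − 0.1479) = 0.07213; intercept = 0.1195 − 0.07213×1.153 = 0.03628.
Vmax = 1/intercept = 27.6 nmol·min⁻¹; Km = slope × Vmax = 0.07213 × 27.6 = 1.99 μM.

Km = 1.99 μM; Vmax = 27.6 nmol·min⁻¹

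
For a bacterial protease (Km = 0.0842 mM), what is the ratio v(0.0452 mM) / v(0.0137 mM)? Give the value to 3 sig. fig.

2.50

The fractional saturations are [S]/(Km+[S]) = 0.0137/0.09790 = 0.1399 and 0.0452/0.1294 = 0.3493.
v₂/v₁ is just their ratio: 0.3493/0.1399 = 2.50.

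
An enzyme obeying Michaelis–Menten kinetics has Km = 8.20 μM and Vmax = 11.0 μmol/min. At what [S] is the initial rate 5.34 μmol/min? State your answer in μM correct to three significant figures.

The required fractional saturation is v/Vmax = 5.34/11.0 = 0.4855.
Then [S]/(Km+[S]) = 0.4855 ⇒ [S] = 8.20 × 0.4855/(1 − 0.4855) = 7.74 μM.

7.74 μM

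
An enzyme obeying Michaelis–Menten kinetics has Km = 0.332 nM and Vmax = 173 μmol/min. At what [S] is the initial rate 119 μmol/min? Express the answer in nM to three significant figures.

Rearranging v = Vmax[S]/(Km+[S]) gives [S] = Km·v/(Vmax − v).
[S] = 0.332 × 119 / (173 − 119) = 39.51/54.00 = 0.732 nM.

0.732 nM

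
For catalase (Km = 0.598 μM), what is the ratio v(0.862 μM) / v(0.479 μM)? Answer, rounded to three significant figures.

Since Vmax cancels, v₂/v₁ = [S]₂(Km+[S]₁) / [S]₁(Km+[S]₂).
= 0.862×(0.598+0.479) / (0.479×(0.598+0.862)) = 0.9284/0.6993 = 1.33.

1.33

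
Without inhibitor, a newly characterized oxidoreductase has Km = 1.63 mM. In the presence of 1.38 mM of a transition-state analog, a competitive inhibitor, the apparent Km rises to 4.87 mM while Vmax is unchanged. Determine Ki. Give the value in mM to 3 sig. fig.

Competitive: Km,app = α·Km with α = 1 + [I]/Ki.
α = Km,app/Km = 4.87/1.63 = 2.988.
Since α = 1 + [I]/Ki, [I]/Ki = 2.988 − 1 = 1.988 and Ki = 1.38/1.988 = 0.694 mM.

0.694 mM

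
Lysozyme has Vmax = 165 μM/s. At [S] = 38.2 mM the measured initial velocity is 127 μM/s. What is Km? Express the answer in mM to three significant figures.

11.4 mM

From v = Vmax[S]/(Km+[S]), Km = [S](Vmax − v)/v.
Km = 38.2 × (165 − 127) / 127 = 1452/127 = 11.4 mM.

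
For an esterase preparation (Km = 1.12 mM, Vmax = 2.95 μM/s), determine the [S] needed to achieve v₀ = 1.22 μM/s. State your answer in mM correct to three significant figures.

0.790 mM

The required fractional saturation is v/Vmax = 1.22/2.95 = 0.4136.
Then [S]/(Km+[S]) = 0.4136 ⇒ [S] = 1.12 × 0.4136/(1 − 0.4136) = 0.790 mM.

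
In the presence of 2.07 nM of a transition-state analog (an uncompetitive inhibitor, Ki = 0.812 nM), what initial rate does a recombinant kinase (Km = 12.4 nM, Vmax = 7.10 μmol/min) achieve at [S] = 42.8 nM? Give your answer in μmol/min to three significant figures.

α = 1 + [I]/Ki = 1 + 2.07/0.812 = 3.549.
For an uncompetitive inhibitor, both parameters are divided by α, giving Vmax/α and Km/α: Km,app = 3.49 nM, Vmax,app = 2.00 μmol/min.
v = Vmax,app·[S]/(Km,app + [S]) = 2.00 × 42.8/(3.49 + 42.8) = 1.85 μmol/min.

1.85 μmol/min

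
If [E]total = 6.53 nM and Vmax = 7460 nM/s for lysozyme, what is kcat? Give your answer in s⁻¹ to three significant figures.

kcat = Vmax/[E]total = 7460 nM/s / 6.53 nM = 1140 s⁻¹.

1140 s⁻¹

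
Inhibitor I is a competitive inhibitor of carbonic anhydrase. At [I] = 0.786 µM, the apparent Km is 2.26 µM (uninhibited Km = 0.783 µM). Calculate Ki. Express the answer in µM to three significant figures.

0.417 µM

Competitive: Km,app = α·Km with α = 1 + [I]/Ki.
α = Km,app/Km = 2.26/0.783 = 2.886.
Since α = 1 + [I]/Ki, [I]/Ki = 2.886 − 1 = 1.886 and Ki = 0.786/1.886 = 0.417 µM.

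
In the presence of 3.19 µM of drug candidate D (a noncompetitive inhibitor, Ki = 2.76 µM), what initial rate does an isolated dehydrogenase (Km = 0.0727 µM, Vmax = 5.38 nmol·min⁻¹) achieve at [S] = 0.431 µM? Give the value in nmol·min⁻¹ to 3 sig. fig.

α = 1 + [I]/Ki = 1 + 3.19/2.76 = 2.156.
For a noncompetitive inhibitor, Vmax is reduced to Vmax/α while Km is unchanged: Km,app = 0.0727 µM, Vmax,app = 2.50 nmol·min⁻¹.
v = Vmax,app·[S]/(Km,app + [S]) = 2.50 × 0.431/(0.0727 + 0.431) = 2.14 nmol·min⁻¹.

2.14 nmol·min⁻¹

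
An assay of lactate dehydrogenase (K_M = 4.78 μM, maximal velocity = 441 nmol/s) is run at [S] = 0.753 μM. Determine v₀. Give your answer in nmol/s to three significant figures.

60.0 nmol/s

v = Vmax·[S]/(Km + [S]) = 441 × 0.753 / (4.78 + 0.753)
  = 332.1 / 5.533 = 60.0 nmol/s.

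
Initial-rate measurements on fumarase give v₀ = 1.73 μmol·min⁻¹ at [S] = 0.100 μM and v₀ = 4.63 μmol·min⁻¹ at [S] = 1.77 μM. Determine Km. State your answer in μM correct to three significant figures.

In reciprocal form, 1/v = (Km/Vmax)·(1/[S]) + 1/Vmax. The two points give (1/[S], 1/v) = (10.00, 0.5780) and (0.5650, 0.2160).
Slope = (0.5780 − 0.2160)/(10.00 − 0.5650) = 0.03837; intercept = 0.5780 − 0.03837×10.00 = 0.1943.
Vmax = 1/intercept = 5.15 μmol·min⁻¹; Km = slope × Vmax = 0.03837 × 5.15 = 0.197 μM.

0.197 μM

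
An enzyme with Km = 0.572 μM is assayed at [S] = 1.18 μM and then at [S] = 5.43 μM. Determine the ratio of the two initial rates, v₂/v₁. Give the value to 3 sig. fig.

1.34

Since Vmax cancels, v₂/v₁ = [S]₂(Km+[S]₁) / [S]₁(Km+[S]₂).
= 5.43×(0.572+1.18) / (1.18×(0.572+5.43)) = 9.513/7.082 = 1.34.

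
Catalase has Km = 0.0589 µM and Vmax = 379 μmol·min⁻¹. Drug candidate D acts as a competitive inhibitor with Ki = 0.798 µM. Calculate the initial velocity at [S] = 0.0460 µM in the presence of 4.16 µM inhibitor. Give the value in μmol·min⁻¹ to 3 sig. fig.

With α = 1 + [I]/Ki = 1 + 4.16/0.798 = 6.213, the competitive rate law is v = Vmax[S] / (αKm + [S]).
v = 379×0.0460 / (6.213×0.0589 + 0.0460) = 17.43/0.4119 = 42.3 μmol·min⁻¹.

42.3 μmol·min⁻¹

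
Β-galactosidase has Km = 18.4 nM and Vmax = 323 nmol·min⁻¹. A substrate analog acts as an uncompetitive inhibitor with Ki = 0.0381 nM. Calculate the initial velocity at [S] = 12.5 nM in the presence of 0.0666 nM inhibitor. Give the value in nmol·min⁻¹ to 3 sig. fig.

With α = 1 + [I]/Ki = 1 + 0.0666/0.0381 = 2.748, the uncompetitive rate law is v = (Vmax/α)·[S] / (Km/α + [S]).
v = (323/2.748)×12.5 / (18.4/2.748 + 12.5) = 1469/19.20 = 76.5 nmol·min⁻¹.

76.5 nmol·min⁻¹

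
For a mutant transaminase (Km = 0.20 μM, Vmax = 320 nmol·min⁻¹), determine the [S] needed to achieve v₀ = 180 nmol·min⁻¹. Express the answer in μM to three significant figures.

0.257 μM

Rearranging v = Vmax[S]/(Km+[S]) gives [S] = Km·v/(Vmax − v).
[S] = 0.20 × 180 / (320 − 180) = 36.00/140.0 = 0.257 μM.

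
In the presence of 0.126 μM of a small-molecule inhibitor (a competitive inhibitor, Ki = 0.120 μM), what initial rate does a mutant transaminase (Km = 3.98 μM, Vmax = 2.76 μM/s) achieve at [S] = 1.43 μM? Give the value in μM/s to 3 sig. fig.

α = 1 + [I]/Ki = 1 + 0.126/0.120 = 2.050.
For a competitive inhibitor, Vmax is unchanged and the apparent Km becomes α·Km: Km,app = 8.16 μM, Vmax,app = 2.76 μM/s.
v = Vmax,app·[S]/(Km,app + [S]) = 2.76 × 1.43/(8.16 + 1.43) = 0.412 μM/s.

0.412 μM/s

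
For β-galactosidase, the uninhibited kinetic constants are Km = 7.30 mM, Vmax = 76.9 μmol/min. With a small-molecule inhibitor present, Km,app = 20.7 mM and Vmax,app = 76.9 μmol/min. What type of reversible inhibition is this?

competitive

Km increases (7.30 → 20.7 mM) while Vmax is unchanged — the hallmark of competitive inhibition.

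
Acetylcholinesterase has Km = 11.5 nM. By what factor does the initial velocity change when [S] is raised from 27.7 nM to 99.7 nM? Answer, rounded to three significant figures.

1.27

The fractional saturations are [S]/(Km+[S]) = 27.7/39.20 = 0.7066 and 99.7/111.2 = 0.8966.
v₂/v₁ is just their ratio: 0.8966/0.7066 = 1.27.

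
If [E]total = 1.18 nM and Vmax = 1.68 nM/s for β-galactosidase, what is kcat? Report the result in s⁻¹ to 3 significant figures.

1.42 s⁻¹

kcat = Vmax/[E]total = 1.68 nM/s / 1.18 nM = 1.42 s⁻¹.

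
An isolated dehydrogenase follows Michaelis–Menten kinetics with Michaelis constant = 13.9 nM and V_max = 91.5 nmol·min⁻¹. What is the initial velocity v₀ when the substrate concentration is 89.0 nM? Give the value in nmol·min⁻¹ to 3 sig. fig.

v = Vmax·[S]/(Km + [S]) = 91.5 × 89.0 / (13.9 + 89.0)
  = 8144 / 102.9 = 79.1 nmol·min⁻¹.

79.1 nmol·min⁻¹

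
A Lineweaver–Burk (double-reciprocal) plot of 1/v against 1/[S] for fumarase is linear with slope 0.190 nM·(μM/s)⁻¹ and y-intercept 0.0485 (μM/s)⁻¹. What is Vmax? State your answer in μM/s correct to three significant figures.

20.6 μM/s

The y-intercept of a Lineweaver–Burk plot equals 1/Vmax, so Vmax = 1/0.0485 = 20.6 μM/s.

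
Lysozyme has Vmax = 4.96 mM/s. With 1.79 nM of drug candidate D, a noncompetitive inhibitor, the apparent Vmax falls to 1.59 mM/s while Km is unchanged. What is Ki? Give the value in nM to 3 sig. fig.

0.845 nM

Noncompetitive: Vmax,app = Vmax/α with α = 1 + [I]/Ki.
α = Vmax/Vmax,app = 4.96/1.59 = 3.119.
Since α = 1 + [I]/Ki, [I]/Ki = 3.119 − 1 = 2.119 and Ki = 1.79/2.119 = 0.845 nM.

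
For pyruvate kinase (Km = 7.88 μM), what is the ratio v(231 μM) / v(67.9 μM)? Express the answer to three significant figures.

Since Vmax cancels, v₂/v₁ = [S]₂(Km+[S]₁) / [S]₁(Km+[S]₂).
= 231×(7.88+67.9) / (67.9×(7.88+231)) = 17510/16220 = 1.08.

1.08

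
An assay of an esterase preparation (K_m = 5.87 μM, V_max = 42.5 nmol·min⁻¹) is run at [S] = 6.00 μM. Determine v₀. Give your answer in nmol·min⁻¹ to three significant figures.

21.5 nmol·min⁻¹

[S]/(Km+[S]) = 6.00/11.87 = 0.5055, the fractional saturation.
v = 0.5055 × Vmax = 0.5055 × 42.5 = 21.5 nmol·min⁻¹.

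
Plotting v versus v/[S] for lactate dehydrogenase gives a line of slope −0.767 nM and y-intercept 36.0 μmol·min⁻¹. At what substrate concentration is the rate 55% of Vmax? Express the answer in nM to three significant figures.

The Eadie–Hofstee slope gives Km = 0.767 nM (slope = −Km).
v/Vmax = [S]/(Km+[S]) = 0.55 ⇒ [S] = Km·0.55/(1−0.55) = 0.767 × 1.222 = 0.937 nM.

0.937 nM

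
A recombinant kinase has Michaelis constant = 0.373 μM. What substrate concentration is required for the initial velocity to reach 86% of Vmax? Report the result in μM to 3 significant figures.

2.29 μM

v/Vmax = [S]/(Km+[S]) = 0.86, so [S] = Km·0.86/(1 − 0.86) = 0.373 × 6.143.
[S] = 2.29 μM.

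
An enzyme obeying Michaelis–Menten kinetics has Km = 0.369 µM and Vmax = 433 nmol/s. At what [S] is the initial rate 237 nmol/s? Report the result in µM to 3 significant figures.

Rearranging v = Vmax[S]/(Km+[S]) gives [S] = Km·v/(Vmax − v).
[S] = 0.369 × 237 / (433 − 237) = 87.45/196.0 = 0.446 µM.

0.446 µM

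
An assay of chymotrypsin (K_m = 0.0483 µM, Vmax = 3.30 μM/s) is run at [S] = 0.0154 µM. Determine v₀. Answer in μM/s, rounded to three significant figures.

[S]/(Km+[S]) = 0.0154/0.06370 = 0.2418, the fractional saturation.
v = 0.2418 × Vmax = 0.2418 × 3.30 = 0.798 μM/s.

0.798 μM/s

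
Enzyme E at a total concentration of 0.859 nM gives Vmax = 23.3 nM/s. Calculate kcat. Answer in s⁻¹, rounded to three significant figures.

27.1 s⁻¹

kcat = Vmax/[E]total = 23.3 nM/s / 0.859 nM = 27.1 s⁻¹.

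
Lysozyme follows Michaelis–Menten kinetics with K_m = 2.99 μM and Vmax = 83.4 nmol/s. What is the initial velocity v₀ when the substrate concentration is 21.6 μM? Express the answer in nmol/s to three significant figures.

73.3 nmol/s

v = Vmax·[S]/(Km + [S]) = 83.4 × 21.6 / (2.99 + 21.6)
  = 1801 / 24.59 = 73.3 nmol/s.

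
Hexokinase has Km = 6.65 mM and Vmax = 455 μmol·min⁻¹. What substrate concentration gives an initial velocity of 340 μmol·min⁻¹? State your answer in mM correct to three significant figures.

19.7 mM

The required fractional saturation is v/Vmax = 340/455 = 0.7473.
Then [S]/(Km+[S]) = 0.7473 ⇒ [S] = 6.65 × 0.7473/(1 − 0.7473) = 19.7 mM.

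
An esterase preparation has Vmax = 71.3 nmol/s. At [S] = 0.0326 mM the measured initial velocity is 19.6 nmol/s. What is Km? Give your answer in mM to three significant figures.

v/Vmax = 19.6/71.3 = 0.2749 = [S]/(Km+[S]).
So Km + [S] = [S]/0.2749 = 0.1186 mM, giving Km = 0.1186 − 0.0326 = 0.0860 mM.

0.0860 mM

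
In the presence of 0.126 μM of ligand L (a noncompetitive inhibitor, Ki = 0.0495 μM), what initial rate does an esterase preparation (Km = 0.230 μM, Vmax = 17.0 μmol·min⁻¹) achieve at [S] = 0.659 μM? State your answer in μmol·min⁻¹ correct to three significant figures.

α = 1 + [I]/Ki = 1 + 0.126/0.0495 = 3.545.
For a noncompetitive inhibitor, Vmax is reduced to Vmax/α while Km is unchanged: Km,app = 0.230 μM, Vmax,app = 4.79 μmol·min⁻¹.
v = Vmax,app·[S]/(Km,app + [S]) = 4.79 × 0.659/(0.230 + 0.659) = 3.55 μmol·min⁻¹.

3.55 μmol·min⁻¹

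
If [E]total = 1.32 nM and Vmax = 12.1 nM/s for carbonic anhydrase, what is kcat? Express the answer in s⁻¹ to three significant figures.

9.17 s⁻¹

kcat = Vmax/[E]total = 12.1 nM/s / 1.32 nM = 9.17 s⁻¹.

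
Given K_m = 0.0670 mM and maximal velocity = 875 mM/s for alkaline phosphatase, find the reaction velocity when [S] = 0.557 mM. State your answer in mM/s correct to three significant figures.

781 mM/s

[S]/(Km+[S]) = 0.557/0.6240 = 0.8926, the fractional saturation.
v = 0.8926 × Vmax = 0.8926 × 875 = 781 mM/s.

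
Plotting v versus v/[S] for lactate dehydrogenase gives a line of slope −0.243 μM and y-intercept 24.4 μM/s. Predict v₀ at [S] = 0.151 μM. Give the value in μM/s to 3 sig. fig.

9.35 μM/s

In the Eadie–Hofstee form v = Vmax − Km·(v/[S]), the slope is −Km and the intercept is Vmax, so Km = 0.243 μM and Vmax = 24.4 μM/s.
v = 24.4 × 0.151/(0.243 + 0.151) = 9.35 μM/s.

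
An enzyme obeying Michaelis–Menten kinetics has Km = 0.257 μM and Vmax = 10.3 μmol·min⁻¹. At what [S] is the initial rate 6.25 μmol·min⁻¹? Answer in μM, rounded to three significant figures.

0.397 μM

The required fractional saturation is v/Vmax = 6.25/10.3 = 0.6068.
Then [S]/(Km+[S]) = 0.6068 ⇒ [S] = 0.257 × 0.6068/(1 − 0.6068) = 0.397 μM.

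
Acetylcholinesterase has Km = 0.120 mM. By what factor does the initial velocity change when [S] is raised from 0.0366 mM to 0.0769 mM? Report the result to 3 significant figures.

1.67

Since Vmax cancels, v₂/v₁ = [S]₂(Km+[S]₁) / [S]₁(Km+[S]₂).
= 0.0769×(0.120+0.0366) / (0.0366×(0.120+0.0769)) = 0.01204/0.007207 = 1.67.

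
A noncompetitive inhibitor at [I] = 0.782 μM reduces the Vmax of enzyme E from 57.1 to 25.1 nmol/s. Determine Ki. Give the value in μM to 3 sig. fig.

0.613 μM

Noncompetitive: Vmax,app = Vmax/α with α = 1 + [I]/Ki.
α = Vmax/Vmax,app = 57.1/25.1 = 2.275.
Since α = 1 + [I]/Ki, [I]/Ki = 2.275 − 1 = 1.275 and Ki = 0.782/1.275 = 0.613 μM.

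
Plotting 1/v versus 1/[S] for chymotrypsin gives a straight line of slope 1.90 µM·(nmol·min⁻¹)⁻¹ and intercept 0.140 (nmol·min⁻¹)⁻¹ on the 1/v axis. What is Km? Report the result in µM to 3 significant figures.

13.6 µM

y-intercept = 1/Vmax ⇒ Vmax = 7.14 nmol·min⁻¹; slope = Km/Vmax ⇒ Km = slope × Vmax.
Km = 1.90 × 7.14 = 13.6 µM.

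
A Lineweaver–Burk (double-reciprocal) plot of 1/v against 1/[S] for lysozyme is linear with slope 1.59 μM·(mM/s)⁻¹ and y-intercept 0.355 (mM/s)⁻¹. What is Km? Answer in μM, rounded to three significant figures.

y-intercept = 1/Vmax ⇒ Vmax = 2.82 mM/s; slope = Km/Vmax ⇒ Km = slope × Vmax.
Km = 1.59 × 2.82 = 4.48 μM.

4.48 μM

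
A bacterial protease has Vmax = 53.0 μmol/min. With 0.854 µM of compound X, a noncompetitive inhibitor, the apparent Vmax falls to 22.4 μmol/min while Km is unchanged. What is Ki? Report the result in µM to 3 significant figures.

Noncompetitive: Vmax,app = Vmax/α with α = 1 + [I]/Ki.
α = Vmax/Vmax,app = 53.0/22.4 = 2.366.
Since α = 1 + [I]/Ki, [I]/Ki = 2.366 − 1 = 1.366 and Ki = 0.854/1.366 = 0.625 µM.

0.625 µM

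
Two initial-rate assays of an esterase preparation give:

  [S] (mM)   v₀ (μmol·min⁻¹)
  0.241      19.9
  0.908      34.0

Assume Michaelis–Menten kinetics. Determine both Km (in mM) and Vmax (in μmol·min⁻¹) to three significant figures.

From v = Vmax[S]/(Km+[S]), each point gives Vmax = v(Km+[S])/[S].
Equating: 19.9(Km+0.241)/0.241 = 34.0(Km+0.908)/0.908.
82.57·Km + 19.9 = 37.44·Km + 34.0, so (82.57 − 37.44)·Km = 34.0 − 19.9.
Km = 14.10/45.13 = 0.312 mM; then Vmax = 19.9(0.312+0.241)/0.241 = 45.7 μmol·min⁻¹.

Km = 0.312 mM; Vmax = 45.7 μmol·min⁻¹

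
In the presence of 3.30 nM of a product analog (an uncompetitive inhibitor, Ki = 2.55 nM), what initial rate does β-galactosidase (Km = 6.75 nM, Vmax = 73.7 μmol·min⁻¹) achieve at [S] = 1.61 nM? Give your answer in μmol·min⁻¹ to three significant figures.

11.4 μmol·min⁻¹

With α = 1 + [I]/Ki = 1 + 3.30/2.55 = 2.294, the uncompetitive rate law is v = (Vmax/α)·[S] / (Km/α + [S]).
v = (73.7/2.294)×1.61 / (6.75/2.294 + 1.61) = 51.72/4.552 = 11.4 μmol·min⁻¹.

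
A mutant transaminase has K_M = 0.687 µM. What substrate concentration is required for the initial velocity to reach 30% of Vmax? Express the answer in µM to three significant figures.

0.294 µM

v/Vmax = [S]/(Km+[S]) = 0.3, so [S] = Km·0.3/(1 − 0.3) = 0.687 × 0.4286.
[S] = 0.294 µM.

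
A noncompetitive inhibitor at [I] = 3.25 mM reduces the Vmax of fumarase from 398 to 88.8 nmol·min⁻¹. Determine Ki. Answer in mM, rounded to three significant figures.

0.933 mM

Noncompetitive: Vmax,app = Vmax/α with α = 1 + [I]/Ki.
α = Vmax/Vmax,app = 398/88.8 = 4.482.
Since α = 1 + [I]/Ki, [I]/Ki = 4.482 − 1 = 3.482 and Ki = 3.25/3.482 = 0.933 mM.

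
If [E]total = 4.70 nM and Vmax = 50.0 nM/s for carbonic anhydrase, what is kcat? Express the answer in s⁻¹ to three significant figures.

kcat = Vmax/[E]total = 50.0 nM/s / 4.70 nM = 10.6 s⁻¹.

10.6 s⁻¹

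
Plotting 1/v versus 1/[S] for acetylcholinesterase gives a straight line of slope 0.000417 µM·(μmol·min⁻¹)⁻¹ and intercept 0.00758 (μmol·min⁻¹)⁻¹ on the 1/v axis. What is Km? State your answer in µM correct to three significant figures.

0.0550 µM

y-intercept = 1/Vmax ⇒ Vmax = 132 μmol·min⁻¹; slope = Km/Vmax ⇒ Km = slope × Vmax.
Km = 0.000417 × 132 = 0.0550 µM.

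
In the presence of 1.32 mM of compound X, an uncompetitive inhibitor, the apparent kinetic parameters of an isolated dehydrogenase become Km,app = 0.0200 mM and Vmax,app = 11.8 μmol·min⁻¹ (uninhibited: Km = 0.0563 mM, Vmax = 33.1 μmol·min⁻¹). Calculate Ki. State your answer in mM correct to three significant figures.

Uncompetitive: Vmax,app = Vmax/α (and Km,app = Km/α) with α = 1 + [I]/Ki.
α = Vmax/Vmax,app = 33.1/11.8 = 2.805.
Since α = 1 + [I]/Ki, [I]/Ki = 2.805 − 1 = 1.805 and Ki = 1.32/1.805 = 0.731 mM.

0.731 mM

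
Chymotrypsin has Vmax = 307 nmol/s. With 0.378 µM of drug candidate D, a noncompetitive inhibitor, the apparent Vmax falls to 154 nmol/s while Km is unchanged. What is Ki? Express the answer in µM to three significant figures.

0.380 µM

Noncompetitive: Vmax,app = Vmax/α with α = 1 + [I]/Ki.
α = Vmax/Vmax,app = 307/154 = 1.994.
Since α = 1 + [I]/Ki, [I]/Ki = 1.994 − 1 = 0.9935 and Ki = 0.378/0.9935 = 0.380 µM.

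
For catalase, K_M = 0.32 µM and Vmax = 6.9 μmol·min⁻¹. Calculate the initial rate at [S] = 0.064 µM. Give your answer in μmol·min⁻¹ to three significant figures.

1.15 μmol·min⁻¹

[S]/(Km+[S]) = 0.064/0.3840 = 0.1667, the fractional saturation.
v = 0.1667 × Vmax = 0.1667 × 6.9 = 1.15 μmol·min⁻¹.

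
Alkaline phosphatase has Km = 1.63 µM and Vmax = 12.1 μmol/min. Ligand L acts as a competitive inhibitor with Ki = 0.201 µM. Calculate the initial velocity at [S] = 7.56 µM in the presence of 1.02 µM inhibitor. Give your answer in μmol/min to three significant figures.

5.24 μmol/min

With α = 1 + [I]/Ki = 1 + 1.02/0.201 = 6.075, the competitive rate law is v = Vmax[S] / (αKm + [S]).
v = 12.1×7.56 / (6.075×1.63 + 7.56) = 91.48/17.46 = 5.24 μmol/min.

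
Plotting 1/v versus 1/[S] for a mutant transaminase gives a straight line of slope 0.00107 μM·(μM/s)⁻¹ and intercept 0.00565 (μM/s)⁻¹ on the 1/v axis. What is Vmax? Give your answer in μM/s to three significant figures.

177 μM/s

The y-intercept of a Lineweaver–Burk plot equals 1/Vmax, so Vmax = 1/0.00565 = 177 μM/s.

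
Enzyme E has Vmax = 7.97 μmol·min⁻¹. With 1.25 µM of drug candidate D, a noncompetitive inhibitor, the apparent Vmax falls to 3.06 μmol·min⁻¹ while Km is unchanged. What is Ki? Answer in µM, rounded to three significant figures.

Noncompetitive: Vmax,app = Vmax/α with α = 1 + [I]/Ki.
α = Vmax/Vmax,app = 7.97/3.06 = 2.605.
Ki = [I]/(α − 1) = 1.25/1.605 = 0.779 µM.

0.779 µM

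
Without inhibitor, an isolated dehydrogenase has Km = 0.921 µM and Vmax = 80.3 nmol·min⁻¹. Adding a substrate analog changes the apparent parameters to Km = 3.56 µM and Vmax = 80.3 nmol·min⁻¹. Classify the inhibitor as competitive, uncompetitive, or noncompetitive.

competitive

Km increases (0.921 → 3.56 µM) while Vmax is unchanged — the hallmark of competitive inhibition.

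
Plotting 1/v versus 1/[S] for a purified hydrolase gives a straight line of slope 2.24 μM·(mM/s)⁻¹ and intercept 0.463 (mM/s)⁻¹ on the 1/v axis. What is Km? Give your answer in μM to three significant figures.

y-intercept = 1/Vmax ⇒ Vmax = 2.16 mM/s; slope = Km/Vmax ⇒ Km = slope × Vmax.
Km = 2.24 × 2.16 = 4.84 μM.

4.84 μM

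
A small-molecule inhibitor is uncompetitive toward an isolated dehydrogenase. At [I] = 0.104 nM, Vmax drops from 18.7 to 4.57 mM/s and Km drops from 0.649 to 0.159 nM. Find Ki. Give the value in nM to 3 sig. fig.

Uncompetitive: Vmax,app = Vmax/α (and Km,app = Km/α) with α = 1 + [I]/Ki.
α = Vmax/Vmax,app = 18.7/4.57 = 4.092.
Since α = 1 + [I]/Ki, [I]/Ki = 4.092 − 1 = 3.092 and Ki = 0.104/3.092 = 0.0336 nM.

0.0336 nM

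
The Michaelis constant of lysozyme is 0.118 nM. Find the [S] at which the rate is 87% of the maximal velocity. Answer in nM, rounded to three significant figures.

0.790 nM

v/Vmax = [S]/(Km+[S]) = 0.87, so [S] = Km·0.87/(1 − 0.87) = 0.118 × 6.692.
[S] = 0.790 nM.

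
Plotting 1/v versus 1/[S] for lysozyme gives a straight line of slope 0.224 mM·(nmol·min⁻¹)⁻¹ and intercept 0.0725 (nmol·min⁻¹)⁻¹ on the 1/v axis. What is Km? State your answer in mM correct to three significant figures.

y-intercept = 1/Vmax ⇒ Vmax = 13.8 nmol·min⁻¹; slope = Km/Vmax ⇒ Km = slope × Vmax.
Km = 0.224 × 13.8 = 3.09 mM.

3.09 mM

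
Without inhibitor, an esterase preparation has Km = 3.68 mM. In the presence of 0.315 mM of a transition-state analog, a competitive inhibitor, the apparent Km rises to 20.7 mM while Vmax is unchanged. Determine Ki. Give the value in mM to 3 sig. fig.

Competitive: Km,app = α·Km with α = 1 + [I]/Ki.
α = Km,app/Km = 20.7/3.68 = 5.625.
Since α = 1 + [I]/Ki, [I]/Ki = 5.625 − 1 = 4.625 and Ki = 0.315/4.625 = 0.0681 mM.

0.0681 mM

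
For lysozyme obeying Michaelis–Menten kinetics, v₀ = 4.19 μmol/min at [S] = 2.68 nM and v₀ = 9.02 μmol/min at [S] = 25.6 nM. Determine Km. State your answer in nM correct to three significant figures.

3.99 nM

In reciprocal form, 1/v = (Km/Vmax)·(1/[S]) + 1/Vmax. The two points give (1/[S], 1/v) = (0.3731, 0.2387) and (0.03906, 0.1109).
Slope = (0.2387 − 0.1109)/(0.3731 − 0.03906) = 0.3825; intercept = 0.2387 − 0.3825×0.3731 = 0.09592.
Vmax = 1/intercept = 10.4 μmol/min; Km = slope × Vmax = 0.3825 × 10.4 = 3.99 nM.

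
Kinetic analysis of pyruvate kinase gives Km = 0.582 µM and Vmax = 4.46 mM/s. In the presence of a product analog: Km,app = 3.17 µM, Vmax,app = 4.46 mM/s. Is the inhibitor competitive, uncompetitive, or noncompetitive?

Km increases (0.582 → 3.17 µM) while Vmax is unchanged — the hallmark of competitive inhibition.

competitive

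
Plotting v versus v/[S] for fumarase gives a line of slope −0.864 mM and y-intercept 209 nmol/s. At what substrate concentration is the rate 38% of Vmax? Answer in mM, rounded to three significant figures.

0.530 mM

The Eadie–Hofstee slope gives Km = 0.864 mM (slope = −Km).
v/Vmax = [S]/(Km+[S]) = 0.38 ⇒ [S] = Km·0.38/(1−0.38) = 0.864 × 0.6129 = 0.530 mM.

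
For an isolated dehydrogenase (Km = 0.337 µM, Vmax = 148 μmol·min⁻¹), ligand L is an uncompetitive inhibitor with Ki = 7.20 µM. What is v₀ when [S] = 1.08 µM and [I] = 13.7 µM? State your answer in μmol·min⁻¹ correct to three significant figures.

46.0 μmol·min⁻¹

With α = 1 + [I]/Ki = 1 + 13.7/7.20 = 2.903, the uncompetitive rate law is v = (Vmax/α)·[S] / (Km/α + [S]).
v = (148/2.903)×1.08 / (0.337/2.903 + 1.08) = 55.06/1.196 = 46.0 μmol·min⁻¹.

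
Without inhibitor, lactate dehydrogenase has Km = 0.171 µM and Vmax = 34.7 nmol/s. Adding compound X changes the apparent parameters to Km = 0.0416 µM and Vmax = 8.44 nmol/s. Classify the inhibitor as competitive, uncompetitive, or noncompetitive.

uncompetitive

Both Km and Vmax decrease by the same factor (~4.11-fold) — characteristic of uncompetitive inhibition.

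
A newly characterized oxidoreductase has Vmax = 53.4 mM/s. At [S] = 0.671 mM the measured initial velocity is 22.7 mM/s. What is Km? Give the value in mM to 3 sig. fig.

From v = Vmax[S]/(Km+[S]), Km = [S](Vmax − v)/v.
Km = 0.671 × (53.4 − 22.7) / 22.7 = 20.60/22.7 = 0.907 mM.

0.907 mM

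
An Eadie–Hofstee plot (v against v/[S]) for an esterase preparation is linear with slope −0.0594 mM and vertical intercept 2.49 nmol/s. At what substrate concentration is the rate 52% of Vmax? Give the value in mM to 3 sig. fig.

The Eadie–Hofstee slope gives Km = 0.0594 mM (slope = −Km).
v/Vmax = [S]/(Km+[S]) = 0.52 ⇒ [S] = Km·0.52/(1−0.52) = 0.0594 × 1.083 = 0.0644 mM.

0.0644 mM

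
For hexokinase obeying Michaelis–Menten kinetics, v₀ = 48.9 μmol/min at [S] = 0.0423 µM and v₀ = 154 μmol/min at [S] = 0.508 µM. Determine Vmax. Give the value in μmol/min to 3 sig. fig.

From v = Vmax[S]/(Km+[S]), each point gives Vmax = v(Km+[S])/[S].
Equating: 48.9(Km+0.0423)/0.0423 = 154(Km+0.508)/0.508.
1156·Km + 48.9 = 303.1·Km + 154, so (1156 − 303.1)·Km = 154 − 48.9.
Km = 105.1/852.9 = 0.123 µM; then Vmax = 48.9(0.123+0.0423)/0.0423 = 191 μmol/min.

191 μmol/min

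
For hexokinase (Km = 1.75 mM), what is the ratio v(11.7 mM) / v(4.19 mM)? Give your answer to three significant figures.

Since Vmax cancels, v₂/v₁ = [S]₂(Km+[S]₁) / [S]₁(Km+[S]₂).
= 11.7×(1.75+4.19) / (4.19×(1.75+11.7)) = 69.50/56.36 = 1.23.

1.23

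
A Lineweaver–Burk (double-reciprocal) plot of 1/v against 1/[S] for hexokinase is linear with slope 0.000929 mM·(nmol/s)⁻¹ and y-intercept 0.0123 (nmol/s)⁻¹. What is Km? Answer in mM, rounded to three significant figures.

0.0755 mM

y-intercept = 1/Vmax ⇒ Vmax = 81.3 nmol/s; slope = Km/Vmax ⇒ Km = slope × Vmax.
Km = 0.000929 × 81.3 = 0.0755 mM.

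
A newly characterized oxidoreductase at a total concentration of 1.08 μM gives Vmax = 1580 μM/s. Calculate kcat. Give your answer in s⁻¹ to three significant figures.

1460 s⁻¹

kcat = Vmax/[E]total = 1580 μM/s / 1.08 μM = 1460 s⁻¹.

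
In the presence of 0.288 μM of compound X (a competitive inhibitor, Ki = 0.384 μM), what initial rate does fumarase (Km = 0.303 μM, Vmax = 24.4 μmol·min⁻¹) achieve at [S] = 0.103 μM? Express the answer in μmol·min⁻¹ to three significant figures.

With α = 1 + [I]/Ki = 1 + 0.288/0.384 = 1.750, the competitive rate law is v = Vmax[S] / (αKm + [S]).
v = 24.4×0.103 / (1.750×0.303 + 0.103) = 2.513/0.6332 = 3.97 μmol·min⁻¹.

3.97 μmol·min⁻¹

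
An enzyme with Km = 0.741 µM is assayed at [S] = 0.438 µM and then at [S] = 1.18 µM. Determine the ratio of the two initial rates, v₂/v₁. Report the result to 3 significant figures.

The fractional saturations are [S]/(Km+[S]) = 0.438/1.179 = 0.3715 and 1.18/1.921 = 0.6143.
v₂/v₁ is just their ratio: 0.6143/0.3715 = 1.65.

1.65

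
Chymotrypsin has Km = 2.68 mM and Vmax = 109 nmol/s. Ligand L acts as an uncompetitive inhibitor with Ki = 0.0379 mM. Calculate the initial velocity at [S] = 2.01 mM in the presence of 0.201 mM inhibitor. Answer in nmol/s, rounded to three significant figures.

14.3 nmol/s

With α = 1 + [I]/Ki = 1 + 0.201/0.0379 = 6.303, the uncompetitive rate law is v = (Vmax/α)·[S] / (Km/α + [S]).
v = (109/6.303)×2.01 / (2.68/6.303 + 2.01) = 34.76/2.435 = 14.3 nmol/s.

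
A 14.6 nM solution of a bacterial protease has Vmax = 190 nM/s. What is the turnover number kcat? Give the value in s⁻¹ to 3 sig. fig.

13.0 s⁻¹

kcat = Vmax/[E]total = 190 nM/s / 14.6 nM = 13.0 s⁻¹.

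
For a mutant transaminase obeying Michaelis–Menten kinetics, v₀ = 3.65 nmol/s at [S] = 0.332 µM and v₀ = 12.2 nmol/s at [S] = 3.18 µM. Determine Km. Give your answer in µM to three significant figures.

1.19 µM

From v = Vmax[S]/(Km+[S]), each point gives Vmax = v(Km+[S])/[S].
Equating: 3.65(Km+0.332)/0.332 = 12.2(Km+3.18)/3.18.
10.99·Km + 3.65 = 3.836·Km + 12.2, so (10.99 − 3.836)·Km = 12.2 − 3.65.
Km = 8.550/7.157 = 1.19 µM; then Vmax = 3.65(1.19+0.332)/0.332 = 16.8 nmol/s.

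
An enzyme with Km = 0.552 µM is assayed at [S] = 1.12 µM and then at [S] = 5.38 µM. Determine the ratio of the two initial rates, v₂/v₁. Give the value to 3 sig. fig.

The fractional saturations are [S]/(Km+[S]) = 1.12/1.672 = 0.6699 and 5.38/5.932 = 0.9069.
v₂/v₁ is just their ratio: 0.9069/0.6699 = 1.35.

1.35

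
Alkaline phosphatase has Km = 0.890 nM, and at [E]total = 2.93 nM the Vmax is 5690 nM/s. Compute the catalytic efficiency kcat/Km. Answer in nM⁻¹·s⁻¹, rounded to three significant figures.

kcat = Vmax/[E]total = 5690/2.93 = 1940 s⁻¹.
kcat/Km = 1940/0.890 = 2180 nM⁻¹·s⁻¹.

2180 nM⁻¹·s⁻¹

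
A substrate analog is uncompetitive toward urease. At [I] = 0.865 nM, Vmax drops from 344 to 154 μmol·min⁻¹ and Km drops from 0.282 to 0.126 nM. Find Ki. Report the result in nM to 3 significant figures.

Uncompetitive: Vmax,app = Vmax/α (and Km,app = Km/α) with α = 1 + [I]/Ki.
α = Vmax/Vmax,app = 344/154 = 2.234.
Since α = 1 + [I]/Ki, [I]/Ki = 2.234 − 1 = 1.234 and Ki = 0.865/1.234 = 0.701 nM.

0.701 nM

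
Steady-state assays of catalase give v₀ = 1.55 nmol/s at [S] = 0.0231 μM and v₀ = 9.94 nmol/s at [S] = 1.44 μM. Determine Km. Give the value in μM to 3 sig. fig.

From v = Vmax[S]/(Km+[S]), each point gives Vmax = v(Km+[S])/[S].
Equating: 1.55(Km+0.0231)/0.0231 = 9.94(Km+1.44)/1.44.
67.10·Km + 1.55 = 6.903·Km + 9.94, so (67.10 − 6.903)·Km = 9.94 − 1.55.
Km = 8.390/60.20 = 0.139 μM; then Vmax = 1.55(0.139+0.0231)/0.0231 = 10.9 nmol/s.

0.139 μM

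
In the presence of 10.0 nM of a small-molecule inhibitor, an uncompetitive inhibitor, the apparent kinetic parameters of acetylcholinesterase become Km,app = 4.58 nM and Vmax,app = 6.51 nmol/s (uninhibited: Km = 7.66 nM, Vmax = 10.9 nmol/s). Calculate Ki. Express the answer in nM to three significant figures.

Uncompetitive: Vmax,app = Vmax/α (and Km,app = Km/α) with α = 1 + [I]/Ki.
α = Vmax/Vmax,app = 10.9/6.51 = 1.674.
Ki = [I]/(α − 1) = 10.0/0.6743 = 14.8 nM.

14.8 nM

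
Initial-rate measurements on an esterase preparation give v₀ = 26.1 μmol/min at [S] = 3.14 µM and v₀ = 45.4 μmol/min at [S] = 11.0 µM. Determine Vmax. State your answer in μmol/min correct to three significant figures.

From v = Vmax[S]/(Km+[S]), each point gives Vmax = v(Km+[S])/[S].
Equating: 26.1(Km+3.14)/3.14 = 45.4(Km+11.0)/11.0.
8.312·Km + 26.1 = 4.127·Km + 45.4, so (8.312 − 4.127)·Km = 45.4 − 26.1.
Km = 19.30/4.185 = 4.61 µM; then Vmax = 26.1(4.61+3.14)/3.14 = 64.4 μmol/min.

64.4 μmol/min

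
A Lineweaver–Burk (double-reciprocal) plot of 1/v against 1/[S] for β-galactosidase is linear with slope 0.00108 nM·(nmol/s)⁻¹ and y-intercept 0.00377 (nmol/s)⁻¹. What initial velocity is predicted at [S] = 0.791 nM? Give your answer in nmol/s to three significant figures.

The y-intercept is 1/Vmax, so Vmax = 1/0.00377 = 265 nmol/s.
The slope is Km/Vmax, so Km = 0.00108 × 265 = 0.286 nM.
Then v = 265 × 0.791/(0.286 + 0.791) = 195 nmol/s.

195 nmol/s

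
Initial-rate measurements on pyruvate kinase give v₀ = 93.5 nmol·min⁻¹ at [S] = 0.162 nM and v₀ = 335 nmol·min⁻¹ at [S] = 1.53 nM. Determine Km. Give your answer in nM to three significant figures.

0.674 nM

From v = Vmax[S]/(Km+[S]), each point gives Vmax = v(Km+[S])/[S].
Equating: 93.5(Km+0.162)/0.162 = 335(Km+1.53)/1.53.
577.2·Km + 93.5 = 219.0·Km + 335, so (577.2 − 219.0)·Km = 335 − 93.5.
Km = 241.5/358.2 = 0.674 nM; then Vmax = 93.5(0.674+0.162)/0.162 = 483 nmol·min⁻¹.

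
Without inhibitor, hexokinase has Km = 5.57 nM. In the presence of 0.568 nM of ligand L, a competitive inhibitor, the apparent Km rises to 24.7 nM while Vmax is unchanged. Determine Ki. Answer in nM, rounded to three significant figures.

Competitive: Km,app = α·Km with α = 1 + [I]/Ki.
α = Km,app/Km = 24.7/5.57 = 4.434.
Since α = 1 + [I]/Ki, [I]/Ki = 4.434 − 1 = 3.434 and Ki = 0.568/3.434 = 0.165 nM.

0.165 nM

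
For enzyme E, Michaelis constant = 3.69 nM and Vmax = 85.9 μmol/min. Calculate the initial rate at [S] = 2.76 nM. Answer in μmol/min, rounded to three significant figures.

36.8 μmol/min

v = Vmax·[S]/(Km + [S]) = 85.9 × 2.76 / (3.69 + 2.76)
  = 237.1 / 6.450 = 36.8 μmol/min.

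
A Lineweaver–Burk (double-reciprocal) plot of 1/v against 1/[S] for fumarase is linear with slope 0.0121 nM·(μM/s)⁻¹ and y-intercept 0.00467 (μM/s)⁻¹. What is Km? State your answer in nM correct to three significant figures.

2.59 nM

y-intercept = 1/Vmax ⇒ Vmax = 214 μM/s; slope = Km/Vmax ⇒ Km = slope × Vmax.
Km = 0.0121 × 214 = 2.59 nM.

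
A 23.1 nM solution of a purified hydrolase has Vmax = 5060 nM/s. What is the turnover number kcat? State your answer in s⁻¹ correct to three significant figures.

219 s⁻¹

kcat = Vmax/[E]total = 5060 nM/s / 23.1 nM = 219 s⁻¹.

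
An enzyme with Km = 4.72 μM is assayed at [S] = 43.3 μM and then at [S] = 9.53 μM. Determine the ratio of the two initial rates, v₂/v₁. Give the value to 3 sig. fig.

Since Vmax cancels, v₂/v₁ = [S]₂(Km+[S]₁) / [S]₁(Km+[S]₂).
= 9.53×(4.72+43.3) / (43.3×(4.72+9.53)) = 457.6/617.0 = 0.742.

0.742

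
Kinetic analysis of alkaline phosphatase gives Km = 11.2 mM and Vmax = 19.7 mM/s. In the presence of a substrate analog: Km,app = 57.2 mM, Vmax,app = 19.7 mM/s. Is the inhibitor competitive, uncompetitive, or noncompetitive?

Km increases (11.2 → 57.2 mM) while Vmax is unchanged — the hallmark of competitive inhibition.

competitive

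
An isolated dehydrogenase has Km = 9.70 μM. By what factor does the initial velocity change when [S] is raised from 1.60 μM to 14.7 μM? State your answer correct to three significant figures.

The fractional saturations are [S]/(Km+[S]) = 1.60/11.30 = 0.1416 and 14.7/24.40 = 0.6025.
v₂/v₁ is just their ratio: 0.6025/0.1416 = 4.25.

4.25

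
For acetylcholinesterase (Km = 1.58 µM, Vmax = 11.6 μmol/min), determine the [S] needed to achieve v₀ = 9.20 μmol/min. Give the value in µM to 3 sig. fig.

6.06 µM

Rearranging v = Vmax[S]/(Km+[S]) gives [S] = Km·v/(Vmax − v).
[S] = 1.58 × 9.20 / (11.6 − 9.20) = 14.54/2.400 = 6.06 µM.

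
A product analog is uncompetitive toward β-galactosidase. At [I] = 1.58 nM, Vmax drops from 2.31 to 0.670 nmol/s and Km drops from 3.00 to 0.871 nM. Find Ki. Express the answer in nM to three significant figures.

0.645 nM

Uncompetitive: Vmax,app = Vmax/α (and Km,app = Km/α) with α = 1 + [I]/Ki.
α = Vmax/Vmax,app = 2.31/0.670 = 3.448.
Since α = 1 + [I]/Ki, [I]/Ki = 3.448 − 1 = 2.448 and Ki = 1.58/2.448 = 0.645 nM.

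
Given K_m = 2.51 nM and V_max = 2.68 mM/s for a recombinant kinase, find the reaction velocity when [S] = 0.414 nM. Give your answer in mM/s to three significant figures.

[S]/(Km+[S]) = 0.414/2.924 = 0.1416, the fractional saturation.
v = 0.1416 × Vmax = 0.1416 × 2.68 = 0.379 mM/s.

0.379 mM/s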